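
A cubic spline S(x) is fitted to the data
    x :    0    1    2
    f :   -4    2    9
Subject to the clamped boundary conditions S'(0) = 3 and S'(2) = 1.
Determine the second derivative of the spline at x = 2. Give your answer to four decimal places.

Let M_i = S''(x_i). Step sizes h_i = 1, 1; slopes of the chords Δ_i = (y_(i+1) - y_i)/h_i = 6, 7.
  1·M_0 + 4·M_1 + 1·M_2 = 6(Δ_1 - Δ_0) = 6
Clamped end conditions give two more equations: 2h_0·M_0 + h_0·M_1 = 6(Δ_0 - S'(0)) = 18 and h_1·M_1 + 2h_1·M_2 = 6(S'(2) - Δ_1) = -36.
Forward elimination and back-substitution give M_0 = 13/2, M_1 = 5, M_2 = -41/2.

-20.5000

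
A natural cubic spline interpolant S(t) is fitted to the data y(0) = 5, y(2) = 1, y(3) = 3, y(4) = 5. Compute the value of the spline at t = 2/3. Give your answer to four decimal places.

2.8422

Put m_i = S'' at the i-th knot. Here h = (2, 1, 1) and Δ = (-2, 2, 2), so the interior equations h_(i-1)·m_(i-1) + 2(h_(i-1)+h_i)·m_i + h_i·m_(i+1) = 6(Δ_i − Δ_(i-1)) read
  2·m_0 + 6·m_1 + 1·m_2 = 6(Δ_1 - Δ_0) = 24
  1·m_1 + 4·m_2 + 1·m_3 = 6(Δ_2 - Δ_1) = 0
Natural end conditions: m_0 = m_3 = 0.
Forward elimination and back-substitution give m_0 = 0, m_1 = 96/23, m_2 = -24/23, m_3 = 0.
On [0, 2], S(t) = 5 - 78/23·t + 0·t² + 8/23·t³.
With t = 2/3: S(2/3) = 1765/621.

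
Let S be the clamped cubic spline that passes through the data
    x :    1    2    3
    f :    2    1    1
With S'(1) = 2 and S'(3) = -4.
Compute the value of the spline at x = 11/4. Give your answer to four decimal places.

Let M_i = S''(x_i). Step sizes h_i = 1, 1; slopes of the chords Δ_i = (y_(i+1) - y_i)/h_i = -1, 0.
  1·M_0 + 4·M_1 + 1·M_2 = 6(Δ_1 - Δ_0) = 6
Clamped end conditions give two more equations: 2h_0·M_0 + h_0·M_1 = 6(Δ_0 - S'(1)) = -18 and h_1·M_1 + 2h_1·M_2 = 6(S'(3) - Δ_1) = -24.
Forward elimination and back-substitution give M_0 = -27/2, M_1 = 9, M_2 = -33/2.
On [2, 3], S(x) = 1 - 1/4·(x - 2) + 9/2·(x - 2)² - 17/4·(x - 2)³.
With (x - 2) = 3/4: S(11/4) = 397/256.

1.5508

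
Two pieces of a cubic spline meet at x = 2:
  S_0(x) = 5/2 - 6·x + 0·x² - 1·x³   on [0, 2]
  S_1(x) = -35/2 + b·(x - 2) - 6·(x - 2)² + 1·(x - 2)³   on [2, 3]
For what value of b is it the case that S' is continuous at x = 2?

-18

S_0'(x) = -6 + 0·x - 3·x², so S_0'(2) = -18. On the right, S_1'(2) = b, so b = -18.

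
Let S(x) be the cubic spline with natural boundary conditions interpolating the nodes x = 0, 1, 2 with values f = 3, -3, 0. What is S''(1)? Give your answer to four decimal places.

Write M_i for S''(x_i). With h_i = 1, 1 and divided differences Δ_i = -6, 3, the continuity of S' gives the tridiagonal system
  1·M_0 + 4·M_1 + 1·M_2 = 6(Δ_1 - Δ_0) = 54
Natural end conditions: M_0 = M_2 = 0.
Hence M_0 = 0, M_1 = 27/2, M_2 = 0.

13.5000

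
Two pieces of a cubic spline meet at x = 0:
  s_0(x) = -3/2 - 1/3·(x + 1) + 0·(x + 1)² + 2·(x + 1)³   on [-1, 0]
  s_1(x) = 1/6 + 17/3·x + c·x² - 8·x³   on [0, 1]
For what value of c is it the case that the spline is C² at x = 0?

s_0''(x) = 0 + 12·(x + 1), so s_0''(0) = 12. On the right, s_1''(0) = 2c, so c = 6.

6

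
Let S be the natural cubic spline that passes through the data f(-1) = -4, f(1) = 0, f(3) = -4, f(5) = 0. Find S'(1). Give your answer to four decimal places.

-0.6667

Let m_i = S''(x_i). Step sizes h_i = 2, 2, 2; slopes of the chords Δ_i = (y_(i+1) - y_i)/h_i = 2, -2, 2.
  2·m_0 + 8·m_1 + 2·m_2 = 6(Δ_1 - Δ_0) = -24
  2·m_1 + 8·m_2 + 2·m_3 = 6(Δ_2 - Δ_1) = 24
Natural end conditions: m_0 = m_3 = 0.
Forward elimination and back-substitution give m_0 = 0, m_1 = -4, m_2 = 4, m_3 = 0.
On [1, 3], S'(t) = b_1 + 2c_1·(t - 1) + 3d_1·(t - 1)² with b_1 = Δ_1 - h_1(2m_1 + m_2)/6 = -2/3, c_1 = m_1/2 = -2, d_1 = (m_2 - m_1)/(6h_1) = 2/3. So S'(1) = -2/3.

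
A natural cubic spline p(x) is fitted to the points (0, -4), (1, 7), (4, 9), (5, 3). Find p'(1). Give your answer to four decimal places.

With M_i denoting the second derivative at x_i, h_i = 1, 3, 1, and Δ_i = (y_(i+1) − y_i)/h_i = 11, 2/3, -6:
  1·M_0 + 8·M_1 + 3·M_2 = 6(Δ_1 - Δ_0) = -62
  3·M_1 + 8·M_2 + 1·M_3 = 6(Δ_2 - Δ_1) = -40
Natural end conditions: M_0 = M_3 = 0.
Solving the tridiagonal system: M_0 = 0, M_1 = -376/55, M_2 = -134/55, M_3 = 0.
On [1, 4], p'(x) = b_1 + 2c_1·(x - 1) + 3d_1·(x - 1)² with b_1 = Δ_1 - h_1(2M_1 + M_2)/6 = 1439/165, c_1 = M_1/2 = -188/55, d_1 = (M_2 - M_1)/(6h_1) = 11/45. So p'(1) = 1439/165.

8.7212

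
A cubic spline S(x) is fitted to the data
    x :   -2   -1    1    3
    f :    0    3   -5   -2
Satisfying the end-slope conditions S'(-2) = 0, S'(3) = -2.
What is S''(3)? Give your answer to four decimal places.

Write M_i for S''(x_i). With h_i = 1, 2, 2 and divided differences Δ_i = 3, -4, 3/2, the continuity of S' gives the tridiagonal system
  1·M_0 + 6·M_1 + 2·M_2 = 6(Δ_1 - Δ_0) = -42
  2·M_1 + 8·M_2 + 2·M_3 = 6(Δ_2 - Δ_1) = 33
Clamped end conditions give two more equations: 2h_0·M_0 + h_0·M_1 = 6(Δ_0 - S'(-2)) = 18 and h_2·M_2 + 2h_2·M_3 = 6(S'(3) - Δ_2) = -21.
Hence M_0 = 355/23, M_1 = -296/23, M_2 = 455/46, M_3 = -469/46.

-10.1957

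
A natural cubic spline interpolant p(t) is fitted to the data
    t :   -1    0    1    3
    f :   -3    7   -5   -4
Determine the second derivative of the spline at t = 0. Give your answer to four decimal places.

Put m_i = p'' at the i-th knot. Here h = (1, 1, 2) and Δ = (10, -12, 1/2), so the interior equations h_(i-1)·m_(i-1) + 2(h_(i-1)+h_i)·m_i + h_i·m_(i+1) = 6(Δ_i − Δ_(i-1)) read
  1·m_0 + 4·m_1 + 1·m_2 = 6(Δ_1 - Δ_0) = -132
  1·m_1 + 6·m_2 + 2·m_3 = 6(Δ_2 - Δ_1) = 75
Natural end conditions: m_0 = m_3 = 0.
Solving: m_0 = 0, m_1 = -867/23, m_2 = 432/23, m_3 = 0.

-37.6957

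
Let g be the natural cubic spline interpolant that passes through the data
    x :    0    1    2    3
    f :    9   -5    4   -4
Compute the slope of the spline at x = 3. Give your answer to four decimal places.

Write m_i for g''(x_i). With h_i = 1, 1, 1 and divided differences Δ_i = -14, 9, -8, the continuity of g' gives the tridiagonal system
  1·m_0 + 4·m_1 + 1·m_2 = 6(Δ_1 - Δ_0) = 138
  1·m_1 + 4·m_2 + 1·m_3 = 6(Δ_2 - Δ_1) = -102
Natural end conditions: m_0 = m_3 = 0.
Hence m_0 = 0, m_1 = 218/5, m_2 = -182/5, m_3 = 0.
On [2, 3], g'(x) = b_2 + 2c_2·(x - 2) + 3d_2·(x - 2)² with b_2 = Δ_2 - h_2(2m_2 + m_3)/6 = 62/15, c_2 = m_2/2 = -91/5, d_2 = (m_3 - m_2)/(6h_2) = 91/15. So g'(3) = -211/15.

-14.0667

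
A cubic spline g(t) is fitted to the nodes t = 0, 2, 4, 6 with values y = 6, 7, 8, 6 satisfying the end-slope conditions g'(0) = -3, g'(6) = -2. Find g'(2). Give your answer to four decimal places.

1.5667

With m_i denoting the second derivative at x_i, h_i = 2, 2, 2, and Δ_i = (y_(i+1) − y_i)/h_i = 1/2, 1/2, -1:
  2·m_0 + 8·m_1 + 2·m_2 = 6(Δ_1 - Δ_0) = 0
  2·m_1 + 8·m_2 + 2·m_3 = 6(Δ_2 - Δ_1) = -9
Clamped end conditions give two more equations: 2h_0·m_0 + h_0·m_1 = 6(Δ_0 - g'(0)) = 21 and h_2·m_2 + 2h_2·m_3 = 6(g'(6) - Δ_2) = -6.
Hence m_0 = 89/15, m_1 = -41/30, m_2 = -7/15, m_3 = -19/15.
On [2, 4], g'(t) = b_1 + 2c_1·(t - 2) + 3d_1·(t - 2)² with b_1 = Δ_1 - h_1(2m_1 + m_2)/6 = 47/30, c_1 = m_1/2 = -41/60, d_1 = (m_2 - m_1)/(6h_1) = 3/40. So g'(2) = 47/30.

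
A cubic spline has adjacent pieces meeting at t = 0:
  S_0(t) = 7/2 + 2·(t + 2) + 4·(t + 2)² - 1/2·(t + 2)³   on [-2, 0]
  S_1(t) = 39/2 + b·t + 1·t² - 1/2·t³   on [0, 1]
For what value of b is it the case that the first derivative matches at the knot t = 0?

12

S_0'(t) = 2 + 8·(t + 2) - 3/2·(t + 2)², so S_0'(0) = 12. On the right, S_1'(0) = b, so b = 12.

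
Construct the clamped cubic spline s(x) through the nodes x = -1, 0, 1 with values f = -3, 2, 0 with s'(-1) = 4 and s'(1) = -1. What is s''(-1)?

Write M_i for s''(x_i). With h_i = 1, 1 and divided differences Δ_i = 5, -2, the continuity of s' gives the tridiagonal system
  1·M_0 + 4·M_1 + 1·M_2 = 6(Δ_1 - Δ_0) = -42
Clamped end conditions give two more equations: 2h_0·M_0 + h_0·M_1 = 6(Δ_0 - s'(-1)) = 6 and h_1·M_1 + 2h_1·M_2 = 6(s'(1) - Δ_1) = 6.
Solving: M_0 = 11, M_1 = -16, M_2 = 11.

11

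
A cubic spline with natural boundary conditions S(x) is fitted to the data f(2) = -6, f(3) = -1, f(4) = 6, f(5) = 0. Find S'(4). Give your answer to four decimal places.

1.2000

Let m_i = S''(x_i). Step sizes h_i = 1, 1, 1; slopes of the chords Δ_i = (y_(i+1) - y_i)/h_i = 5, 7, -6.
  1·m_0 + 4·m_1 + 1·m_2 = 6(Δ_1 - Δ_0) = 12
  1·m_1 + 4·m_2 + 1·m_3 = 6(Δ_2 - Δ_1) = -78
Natural end conditions: m_0 = m_3 = 0.
Solving the tridiagonal system: m_0 = 0, m_1 = 42/5, m_2 = -108/5, m_3 = 0.
On [4, 5], S'(x) = b_2 + 2c_2·(x - 4) + 3d_2·(x - 4)² with b_2 = Δ_2 - h_2(2m_2 + m_3)/6 = 6/5, c_2 = m_2/2 = -54/5, d_2 = (m_3 - m_2)/(6h_2) = 18/5. So S'(4) = 6/5.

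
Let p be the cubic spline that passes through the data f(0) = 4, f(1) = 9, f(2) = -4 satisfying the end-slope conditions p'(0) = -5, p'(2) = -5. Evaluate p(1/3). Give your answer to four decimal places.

With m_i denoting the second derivative at x_i, h_i = 1, 1, and Δ_i = (y_(i+1) − y_i)/h_i = 5, -13:
  1·m_0 + 4·m_1 + 1·m_2 = 6(Δ_1 - Δ_0) = -108
Clamped end conditions give two more equations: 2h_0·m_0 + h_0·m_1 = 6(Δ_0 - p'(0)) = 60 and h_1·m_1 + 2h_1·m_2 = 6(p'(2) - Δ_1) = 48.
Hence m_0 = 57, m_1 = -54, m_2 = 51.
On [0, 1], p(x) = 4 - 5·x + 57/2·x² - 37/2·x³.
With x = 1/3: p(1/3) = 130/27.

4.8148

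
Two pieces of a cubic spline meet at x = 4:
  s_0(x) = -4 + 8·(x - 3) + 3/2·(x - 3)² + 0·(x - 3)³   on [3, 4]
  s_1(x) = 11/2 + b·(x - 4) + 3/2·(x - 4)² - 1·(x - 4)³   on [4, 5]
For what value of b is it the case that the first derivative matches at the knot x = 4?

s_0'(x) = 8 + 3·(x - 3) + 0·(x - 3)², so s_0'(4) = 11. On the right, s_1'(4) = b, so b = 11.

11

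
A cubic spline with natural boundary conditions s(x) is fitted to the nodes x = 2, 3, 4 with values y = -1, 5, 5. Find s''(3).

Let M_i = s''(x_i). Step sizes h_i = 1, 1; slopes of the chords Δ_i = (y_(i+1) - y_i)/h_i = 6, 0.
  1·M_0 + 4·M_1 + 1·M_2 = 6(Δ_1 - Δ_0) = -36
Natural end conditions: M_0 = M_2 = 0.
Solving: M_0 = 0, M_1 = -9, M_2 = 0.

-9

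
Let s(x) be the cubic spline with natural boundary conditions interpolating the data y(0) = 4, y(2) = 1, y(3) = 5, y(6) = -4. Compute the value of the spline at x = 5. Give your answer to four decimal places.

Let M_i = s''(x_i). Step sizes h_i = 2, 1, 3; slopes of the chords Δ_i = (y_(i+1) - y_i)/h_i = -3/2, 4, -3.
  2·M_0 + 6·M_1 + 1·M_2 = 6(Δ_1 - Δ_0) = 33
  1·M_1 + 8·M_2 + 3·M_3 = 6(Δ_2 - Δ_1) = -42
Natural end conditions: M_0 = M_3 = 0.
Solving: M_0 = 0, M_1 = 306/47, M_2 = -285/47, M_3 = 0.
On [3, 6], s(x) = 5 + 144/47·(x - 3) - 285/94·(x - 3)² + 95/282·(x - 3)³.
With (x - 3) = 2: s(5) = 239/141.

1.6950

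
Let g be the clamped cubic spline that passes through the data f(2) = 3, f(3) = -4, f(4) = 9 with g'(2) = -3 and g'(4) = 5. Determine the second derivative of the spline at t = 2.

Put σ_i = g'' at the i-th knot. Here h = (1, 1) and Δ = (-7, 13), so the interior equations h_(i-1)·σ_(i-1) + 2(h_(i-1)+h_i)·σ_i + h_i·σ_(i+1) = 6(Δ_i − Δ_(i-1)) read
  1·σ_0 + 4·σ_1 + 1·σ_2 = 6(Δ_1 - Δ_0) = 120
Clamped end conditions give two more equations: 2h_0·σ_0 + h_0·σ_1 = 6(Δ_0 - g'(2)) = -24 and h_1·σ_1 + 2h_1·σ_2 = 6(g'(4) - Δ_1) = -48.
Hence σ_0 = -38, σ_1 = 52, σ_2 = -50.

-38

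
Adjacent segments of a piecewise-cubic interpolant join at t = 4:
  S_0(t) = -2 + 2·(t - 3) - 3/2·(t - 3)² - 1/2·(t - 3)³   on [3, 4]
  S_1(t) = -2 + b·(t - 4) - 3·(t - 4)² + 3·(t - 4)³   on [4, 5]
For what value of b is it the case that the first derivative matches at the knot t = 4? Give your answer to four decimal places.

S_0'(t) = 2 - 3·(t - 3) - 3/2·(t - 3)², so S_0'(4) = -5/2. On the right, S_1'(4) = b, so b = -5/2.

-2.5000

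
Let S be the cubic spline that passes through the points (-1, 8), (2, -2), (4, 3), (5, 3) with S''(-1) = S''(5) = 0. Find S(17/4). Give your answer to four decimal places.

Let m_i = S''(x_i). Step sizes h_i = 3, 2, 1; slopes of the chords Δ_i = (y_(i+1) - y_i)/h_i = -10/3, 5/2, 0.
  3·m_0 + 10·m_1 + 2·m_2 = 6(Δ_1 - Δ_0) = 35
  2·m_1 + 6·m_2 + 1·m_3 = 6(Δ_2 - Δ_1) = -15
Natural end conditions: m_0 = m_3 = 0.
Solving the tridiagonal system: m_0 = 0, m_1 = 30/7, m_2 = -55/14, m_3 = 0.
On [4, 5], S(x) = 3 + 55/42·(x - 4) - 55/28·(x - 4)² + 55/84·(x - 4)³.
With (x - 4) = 1/4: S(17/4) = 823/256.

3.2148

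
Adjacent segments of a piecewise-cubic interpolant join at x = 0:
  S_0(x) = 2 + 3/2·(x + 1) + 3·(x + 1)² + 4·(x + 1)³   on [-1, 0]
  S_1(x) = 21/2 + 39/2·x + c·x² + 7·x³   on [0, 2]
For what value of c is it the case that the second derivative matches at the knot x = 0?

S_0''(x) = 6 + 24·(x + 1), so S_0''(0) = 30. On the right, S_1''(0) = 2c, so c = 15.

15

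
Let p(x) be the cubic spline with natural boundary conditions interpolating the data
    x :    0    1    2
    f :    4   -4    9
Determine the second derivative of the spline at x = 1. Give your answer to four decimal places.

With M_i denoting the second derivative at x_i, h_i = 1, 1, and Δ_i = (y_(i+1) − y_i)/h_i = -8, 13:
  1·M_0 + 4·M_1 + 1·M_2 = 6(Δ_1 - Δ_0) = 126
Natural end conditions: M_0 = M_2 = 0.
Solving the tridiagonal system: M_0 = 0, M_1 = 63/2, M_2 = 0.

31.5000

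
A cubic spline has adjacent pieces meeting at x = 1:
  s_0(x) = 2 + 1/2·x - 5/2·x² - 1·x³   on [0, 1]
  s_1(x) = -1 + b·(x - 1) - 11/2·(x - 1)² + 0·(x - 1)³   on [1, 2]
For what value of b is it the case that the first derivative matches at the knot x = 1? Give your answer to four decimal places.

s_0'(x) = 1/2 - 5·x - 3·x², so s_0'(1) = -15/2. On the right, s_1'(1) = b, so b = -15/2.

-7.5000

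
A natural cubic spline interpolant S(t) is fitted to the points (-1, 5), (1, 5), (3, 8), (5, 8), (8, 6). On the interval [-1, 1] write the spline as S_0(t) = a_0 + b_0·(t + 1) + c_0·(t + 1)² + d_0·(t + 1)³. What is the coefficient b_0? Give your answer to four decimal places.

Let σ_i = S''(x_i). Step sizes h_i = 2, 2, 2, 3; slopes of the chords Δ_i = (y_(i+1) - y_i)/h_i = 0, 3/2, 0, -2/3.
  2·σ_0 + 8·σ_1 + 2·σ_2 = 6(Δ_1 - Δ_0) = 9
  2·σ_1 + 8·σ_2 + 2·σ_3 = 6(Δ_2 - Δ_1) = -9
  2·σ_2 + 10·σ_3 + 3·σ_4 = 6(Δ_3 - Δ_2) = -4
Natural end conditions: σ_0 = σ_4 = 0.
Solving the tridiagonal system: σ_0 = 0, σ_1 = 106/71, σ_2 = -209/142, σ_3 = -15/142, σ_4 = 0.
On [-1, 1], with S_0(t) = a_0 + b_0·(t + 1) + c_0·(t + 1)² + d_0·(t + 1)³: c_0 = σ_0/2 = 0, d_0 = (σ_1 - σ_0)/(6h_0) = 53/426, b_0 = Δ_0 - h_0(2σ_0 + σ_1)/6 = -106/213.

-0.4977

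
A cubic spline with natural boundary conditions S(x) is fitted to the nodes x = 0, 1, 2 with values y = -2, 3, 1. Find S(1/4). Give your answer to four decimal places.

-0.3398

Let M_i = S''(x_i). Step sizes h_i = 1, 1; slopes of the chords Δ_i = (y_(i+1) - y_i)/h_i = 5, -2.
  1·M_0 + 4·M_1 + 1·M_2 = 6(Δ_1 - Δ_0) = -42
Natural end conditions: M_0 = M_2 = 0.
Forward elimination and back-substitution give M_0 = 0, M_1 = -21/2, M_2 = 0.
On [0, 1], S(x) = -2 + 27/4·x + 0·x² - 7/4·x³.
With x = 1/4: S(1/4) = -87/256.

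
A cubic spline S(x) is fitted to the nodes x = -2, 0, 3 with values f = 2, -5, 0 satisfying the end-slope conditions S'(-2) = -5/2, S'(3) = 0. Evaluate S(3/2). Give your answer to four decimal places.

-3.0250

Put M_i = S'' at the i-th knot. Here h = (2, 3) and Δ = (-7/2, 5/3), so the interior equations h_(i-1)·M_(i-1) + 2(h_(i-1)+h_i)·M_i + h_i·M_(i+1) = 6(Δ_i − Δ_(i-1)) read
  2·M_0 + 10·M_1 + 3·M_2 = 6(Δ_1 - Δ_0) = 31
Clamped end conditions give two more equations: 2h_0·M_0 + h_0·M_1 = 6(Δ_0 - S'(-2)) = -6 and h_1·M_1 + 2h_1·M_2 = 6(S'(3) - Δ_1) = -10.
Solving: M_0 = -41/10, M_1 = 26/5, M_2 = -64/15.
On [0, 3], S(x) = -5 - 7/5·x + 13/5·x² - 71/135·x³.
With x = 3/2: S(3/2) = -121/40.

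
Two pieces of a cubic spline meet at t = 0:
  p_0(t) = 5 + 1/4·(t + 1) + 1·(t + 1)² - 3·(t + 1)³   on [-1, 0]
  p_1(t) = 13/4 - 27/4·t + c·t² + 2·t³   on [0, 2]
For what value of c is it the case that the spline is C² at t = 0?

p_0''(t) = 2 - 18·(t + 1), so p_0''(0) = -16. On the right, p_1''(0) = 2c, so c = -8.

-8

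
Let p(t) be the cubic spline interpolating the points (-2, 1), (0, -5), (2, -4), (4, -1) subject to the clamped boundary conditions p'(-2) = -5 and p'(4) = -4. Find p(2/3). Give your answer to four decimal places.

-5.5556

Let M_i = p''(x_i). Step sizes h_i = 2, 2, 2; slopes of the chords Δ_i = (y_(i+1) - y_i)/h_i = -3, 1/2, 3/2.
  2·M_0 + 8·M_1 + 2·M_2 = 6(Δ_1 - Δ_0) = 21
  2·M_1 + 8·M_2 + 2·M_3 = 6(Δ_2 - Δ_1) = 6
Clamped end conditions give two more equations: 2h_0·M_0 + h_0·M_1 = 6(Δ_0 - p'(-2)) = 12 and h_2·M_2 + 2h_2·M_3 = 6(p'(4) - Δ_2) = -33.
Solving the tridiagonal system: M_0 = 7/3, M_1 = 4/3, M_2 = 17/6, M_3 = -29/3.
On [0, 2], p(t) = -5 - 4/3·t + 2/3·t² + 1/8·t³.
With t = 2/3: p(2/3) = -50/9.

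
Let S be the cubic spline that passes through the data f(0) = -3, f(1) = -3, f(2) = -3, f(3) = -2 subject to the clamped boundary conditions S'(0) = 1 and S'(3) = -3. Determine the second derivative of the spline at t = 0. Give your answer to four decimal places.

With σ_i denoting the second derivative at x_i, h_i = 1, 1, 1, and Δ_i = (y_(i+1) − y_i)/h_i = 0, 0, 1:
  1·σ_0 + 4·σ_1 + 1·σ_2 = 6(Δ_1 - Δ_0) = 0
  1·σ_1 + 4·σ_2 + 1·σ_3 = 6(Δ_2 - Δ_1) = 6
Clamped end conditions give two more equations: 2h_0·σ_0 + h_0·σ_1 = 6(Δ_0 - S'(0)) = -6 and h_2·σ_2 + 2h_2·σ_3 = 6(S'(3) - Δ_2) = -24.
Forward elimination and back-substitution give σ_0 = -8/3, σ_1 = -2/3, σ_2 = 16/3, σ_3 = -44/3.

-2.6667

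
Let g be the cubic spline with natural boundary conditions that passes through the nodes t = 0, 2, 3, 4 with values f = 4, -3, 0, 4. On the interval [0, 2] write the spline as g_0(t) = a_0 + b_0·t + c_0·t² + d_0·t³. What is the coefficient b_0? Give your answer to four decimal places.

Write m_i for g''(x_i). With h_i = 2, 1, 1 and divided differences Δ_i = -7/2, 3, 4, the continuity of g' gives the tridiagonal system
  2·m_0 + 6·m_1 + 1·m_2 = 6(Δ_1 - Δ_0) = 39
  1·m_1 + 4·m_2 + 1·m_3 = 6(Δ_2 - Δ_1) = 6
Natural end conditions: m_0 = m_3 = 0.
Solving the tridiagonal system: m_0 = 0, m_1 = 150/23, m_2 = -3/23, m_3 = 0.
On [0, 2], with g_0(t) = a_0 + b_0·t + c_0·t² + d_0·t³: c_0 = m_0/2 = 0, d_0 = (m_1 - m_0)/(6h_0) = 25/46, b_0 = Δ_0 - h_0(2m_0 + m_1)/6 = -261/46.

-5.6739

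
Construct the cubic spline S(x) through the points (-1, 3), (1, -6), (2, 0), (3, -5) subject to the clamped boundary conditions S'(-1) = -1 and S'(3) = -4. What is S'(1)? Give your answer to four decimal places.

With m_i denoting the second derivative at x_i, h_i = 2, 1, 1, and Δ_i = (y_(i+1) − y_i)/h_i = -9/2, 6, -5:
  2·m_0 + 6·m_1 + 1·m_2 = 6(Δ_1 - Δ_0) = 63
  1·m_1 + 4·m_2 + 1·m_3 = 6(Δ_2 - Δ_1) = -66
Clamped end conditions give two more equations: 2h_0·m_0 + h_0·m_1 = 6(Δ_0 - S'(-1)) = -21 and h_2·m_2 + 2h_2·m_3 = 6(S'(3) - Δ_2) = 6.
Forward elimination and back-substitution give m_0 = -333/22, m_1 = 435/22, m_2 = -279/11, m_3 = 345/22.
On [1, 2], S'(x) = b_1 + 2c_1·(x - 1) + 3d_1·(x - 1)² with b_1 = Δ_1 - h_1(2m_1 + m_2)/6 = 40/11, c_1 = m_1/2 = 435/44, d_1 = (m_2 - m_1)/(6h_1) = -331/44. So S'(1) = 40/11.

3.6364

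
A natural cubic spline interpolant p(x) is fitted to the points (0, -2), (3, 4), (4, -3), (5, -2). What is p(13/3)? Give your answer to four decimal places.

Let M_i = p''(x_i). Step sizes h_i = 3, 1, 1; slopes of the chords Δ_i = (y_(i+1) - y_i)/h_i = 2, -7, 1.
  3·M_0 + 8·M_1 + 1·M_2 = 6(Δ_1 - Δ_0) = -54
  1·M_1 + 4·M_2 + 1·M_3 = 6(Δ_2 - Δ_1) = 48
Natural end conditions: M_0 = M_3 = 0.
Solving the tridiagonal system: M_0 = 0, M_1 = -264/31, M_2 = 438/31, M_3 = 0.
On [4, 5], p(x) = -3 - 115/31·(x - 4) + 219/31·(x - 4)² - 73/31·(x - 4)³.
With (x - 4) = 1/3: p(13/3) = -2962/837.

-3.5388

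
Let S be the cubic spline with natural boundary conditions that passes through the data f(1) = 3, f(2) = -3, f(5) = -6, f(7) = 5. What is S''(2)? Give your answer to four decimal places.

Let m_i = S''(x_i). Step sizes h_i = 1, 3, 2; slopes of the chords Δ_i = (y_(i+1) - y_i)/h_i = -6, -1, 11/2.
  1·m_0 + 8·m_1 + 3·m_2 = 6(Δ_1 - Δ_0) = 30
  3·m_1 + 10·m_2 + 2·m_3 = 6(Δ_2 - Δ_1) = 39
Natural end conditions: m_0 = m_3 = 0.
Forward elimination and back-substitution give m_0 = 0, m_1 = 183/71, m_2 = 222/71, m_3 = 0.

2.5775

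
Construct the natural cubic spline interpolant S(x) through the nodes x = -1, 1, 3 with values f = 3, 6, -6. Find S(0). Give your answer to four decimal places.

Let m_i = S''(x_i). Step sizes h_i = 2, 2; slopes of the chords Δ_i = (y_(i+1) - y_i)/h_i = 3/2, -6.
  2·m_0 + 8·m_1 + 2·m_2 = 6(Δ_1 - Δ_0) = -45
Natural end conditions: m_0 = m_2 = 0.
Hence m_0 = 0, m_1 = -45/8, m_2 = 0.
On [-1, 1], S(x) = 3 + 27/8·(x + 1) + 0·(x + 1)² - 15/32·(x + 1)³.
With (x + 1) = 1: S(0) = 189/32.

5.9063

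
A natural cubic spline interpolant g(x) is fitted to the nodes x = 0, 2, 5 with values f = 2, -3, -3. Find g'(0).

-3

Write M_i for g''(x_i). With h_i = 2, 3 and divided differences Δ_i = -5/2, 0, the continuity of g' gives the tridiagonal system
  2·M_0 + 10·M_1 + 3·M_2 = 6(Δ_1 - Δ_0) = 15
Natural end conditions: M_0 = M_2 = 0.
Hence M_0 = 0, M_1 = 3/2, M_2 = 0.
On [0, 2], g'(x) = b_0 + 2c_0·x + 3d_0·x² with b_0 = Δ_0 - h_0(2M_0 + M_1)/6 = -3, c_0 = M_0/2 = 0, d_0 = (M_1 - M_0)/(6h_0) = 1/8. So g'(0) = -3.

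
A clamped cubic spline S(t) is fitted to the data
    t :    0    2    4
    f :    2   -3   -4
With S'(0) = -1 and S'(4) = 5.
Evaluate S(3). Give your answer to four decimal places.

-5.5625

With σ_i denoting the second derivative at x_i, h_i = 2, 2, and Δ_i = (y_(i+1) − y_i)/h_i = -5/2, -1/2:
  2·σ_0 + 8·σ_1 + 2·σ_2 = 6(Δ_1 - Δ_0) = 12
Clamped end conditions give two more equations: 2h_0·σ_0 + h_0·σ_1 = 6(Δ_0 - S'(0)) = -9 and h_1·σ_1 + 2h_1·σ_2 = 6(S'(4) - Δ_1) = 33.
Hence σ_0 = -9/4, σ_1 = 0, σ_2 = 33/4.
On [2, 4], S(t) = -3 - 13/4·(t - 2) + 0·(t - 2)² + 11/16·(t - 2)³.
With (t - 2) = 1: S(3) = -89/16.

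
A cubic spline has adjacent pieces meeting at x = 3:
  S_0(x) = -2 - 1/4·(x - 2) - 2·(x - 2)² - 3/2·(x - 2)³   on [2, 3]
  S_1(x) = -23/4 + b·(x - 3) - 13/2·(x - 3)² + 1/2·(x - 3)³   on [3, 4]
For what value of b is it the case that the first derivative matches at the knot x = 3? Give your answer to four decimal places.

S_0'(x) = -1/4 - 4·(x - 2) - 9/2·(x - 2)², so S_0'(3) = -35/4. On the right, S_1'(3) = b, so b = -35/4.

-8.7500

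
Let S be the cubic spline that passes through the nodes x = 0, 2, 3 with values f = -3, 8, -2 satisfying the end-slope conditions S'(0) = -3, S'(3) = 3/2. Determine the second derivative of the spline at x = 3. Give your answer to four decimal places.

51.5000

Let m_i = S''(x_i). Step sizes h_i = 2, 1; slopes of the chords Δ_i = (y_(i+1) - y_i)/h_i = 11/2, -10.
  2·m_0 + 6·m_1 + 1·m_2 = 6(Δ_1 - Δ_0) = -93
Clamped end conditions give two more equations: 2h_0·m_0 + h_0·m_1 = 6(Δ_0 - S'(0)) = 51 and h_1·m_1 + 2h_1·m_2 = 6(S'(3) - Δ_1) = 69.
Solving: m_0 = 119/4, m_1 = -34, m_2 = 103/2.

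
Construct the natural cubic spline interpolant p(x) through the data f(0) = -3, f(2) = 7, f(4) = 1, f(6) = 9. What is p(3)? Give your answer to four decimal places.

4.1500

Put σ_i = p'' at the i-th knot. Here h = (2, 2, 2) and Δ = (5, -3, 4), so the interior equations h_(i-1)·σ_(i-1) + 2(h_(i-1)+h_i)·σ_i + h_i·σ_(i+1) = 6(Δ_i − Δ_(i-1)) read
  2·σ_0 + 8·σ_1 + 2·σ_2 = 6(Δ_1 - Δ_0) = -48
  2·σ_1 + 8·σ_2 + 2·σ_3 = 6(Δ_2 - Δ_1) = 42
Natural end conditions: σ_0 = σ_3 = 0.
Hence σ_0 = 0, σ_1 = -39/5, σ_2 = 36/5, σ_3 = 0.
On [2, 4], p(x) = 7 - 1/5·(x - 2) - 39/10·(x - 2)² + 5/4·(x - 2)³.
With (x - 2) = 1: p(3) = 83/20.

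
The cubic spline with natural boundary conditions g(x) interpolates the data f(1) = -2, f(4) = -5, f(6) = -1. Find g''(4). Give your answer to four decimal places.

With m_i denoting the second derivative at x_i, h_i = 3, 2, and Δ_i = (y_(i+1) − y_i)/h_i = -1, 2:
  3·m_0 + 10·m_1 + 2·m_2 = 6(Δ_1 - Δ_0) = 18
Natural end conditions: m_0 = m_2 = 0.
Solving the tridiagonal system: m_0 = 0, m_1 = 9/5, m_2 = 0.

1.8000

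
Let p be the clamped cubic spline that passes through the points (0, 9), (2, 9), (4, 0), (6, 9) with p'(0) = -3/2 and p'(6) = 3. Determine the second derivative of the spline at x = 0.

6

Let M_i = p''(x_i). Step sizes h_i = 2, 2, 2; slopes of the chords Δ_i = (y_(i+1) - y_i)/h_i = 0, -9/2, 9/2.
  2·M_0 + 8·M_1 + 2·M_2 = 6(Δ_1 - Δ_0) = -27
  2·M_1 + 8·M_2 + 2·M_3 = 6(Δ_2 - Δ_1) = 54
Clamped end conditions give two more equations: 2h_0·M_0 + h_0·M_1 = 6(Δ_0 - p'(0)) = 9 and h_2·M_2 + 2h_2·M_3 = 6(p'(6) - Δ_2) = -9.
Solving: M_0 = 6, M_1 = -15/2, M_2 = 21/2, M_3 = -15/2.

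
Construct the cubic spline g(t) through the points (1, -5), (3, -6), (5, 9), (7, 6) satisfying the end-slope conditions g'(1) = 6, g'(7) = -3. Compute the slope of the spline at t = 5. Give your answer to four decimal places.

4.6000

Put σ_i = g'' at the i-th knot. Here h = (2, 2, 2) and Δ = (-1/2, 15/2, -3/2), so the interior equations h_(i-1)·σ_(i-1) + 2(h_(i-1)+h_i)·σ_i + h_i·σ_(i+1) = 6(Δ_i − Δ_(i-1)) read
  2·σ_0 + 8·σ_1 + 2·σ_2 = 6(Δ_1 - Δ_0) = 48
  2·σ_1 + 8·σ_2 + 2·σ_3 = 6(Δ_2 - Δ_1) = -54
Clamped end conditions give two more equations: 2h_0·σ_0 + h_0·σ_1 = 6(Δ_0 - g'(1)) = -39 and h_2·σ_2 + 2h_2·σ_3 = 6(g'(7) - Δ_2) = -9.
Forward elimination and back-substitution give σ_0 = -161/10, σ_1 = 127/10, σ_2 = -107/10, σ_3 = 31/10.
On [5, 7], g'(t) = b_2 + 2c_2·(t - 5) + 3d_2·(t - 5)² with b_2 = Δ_2 - h_2(2σ_2 + σ_3)/6 = 23/5, c_2 = σ_2/2 = -107/20, d_2 = (σ_3 - σ_2)/(6h_2) = 23/20. So g'(5) = 23/5.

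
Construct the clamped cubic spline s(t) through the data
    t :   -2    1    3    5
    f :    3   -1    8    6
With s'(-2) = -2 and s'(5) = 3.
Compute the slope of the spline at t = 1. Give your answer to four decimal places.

Write σ_i for s''(x_i). With h_i = 3, 2, 2 and divided differences Δ_i = -4/3, 9/2, -1, the continuity of s' gives the tridiagonal system
  3·σ_0 + 10·σ_1 + 2·σ_2 = 6(Δ_1 - Δ_0) = 35
  2·σ_1 + 8·σ_2 + 2·σ_3 = 6(Δ_2 - Δ_1) = -33
Clamped end conditions give two more equations: 2h_0·σ_0 + h_0·σ_1 = 6(Δ_0 - s'(-2)) = 4 and h_2·σ_2 + 2h_2·σ_3 = 6(s'(5) - Δ_2) = 24.
Solving the tridiagonal system: σ_0 = -247/111, σ_1 = 214/37, σ_2 = -299/37, σ_3 = 743/74.
On [1, 3], s'(t) = b_1 + 2c_1·(t - 1) + 3d_1·(t - 1)² with b_1 = Δ_1 - h_1(2σ_1 + σ_2)/6 = 247/74, c_1 = σ_1/2 = 107/37, d_1 = (σ_2 - σ_1)/(6h_1) = -171/148. So s'(1) = 247/74.

3.3378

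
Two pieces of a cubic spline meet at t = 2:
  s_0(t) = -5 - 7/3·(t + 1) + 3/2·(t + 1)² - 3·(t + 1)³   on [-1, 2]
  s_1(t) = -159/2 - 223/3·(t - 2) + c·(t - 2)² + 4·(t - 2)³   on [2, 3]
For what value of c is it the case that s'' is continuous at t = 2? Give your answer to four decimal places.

-25.5000

s_0''(t) = 3 - 18·(t + 1), so s_0''(2) = -51. On the right, s_1''(2) = 2c, so c = -51/2.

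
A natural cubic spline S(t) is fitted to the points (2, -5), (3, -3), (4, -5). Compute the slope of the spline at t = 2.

With σ_i denoting the second derivative at x_i, h_i = 1, 1, and Δ_i = (y_(i+1) − y_i)/h_i = 2, -2:
  1·σ_0 + 4·σ_1 + 1·σ_2 = 6(Δ_1 - Δ_0) = -24
Natural end conditions: σ_0 = σ_2 = 0.
Forward elimination and back-substitution give σ_0 = 0, σ_1 = -6, σ_2 = 0.
On [2, 3], S'(t) = b_0 + 2c_0·(t - 2) + 3d_0·(t - 2)² with b_0 = Δ_0 - h_0(2σ_0 + σ_1)/6 = 3, c_0 = σ_0/2 = 0, d_0 = (σ_1 - σ_0)/(6h_0) = -1. So S'(2) = 3.

3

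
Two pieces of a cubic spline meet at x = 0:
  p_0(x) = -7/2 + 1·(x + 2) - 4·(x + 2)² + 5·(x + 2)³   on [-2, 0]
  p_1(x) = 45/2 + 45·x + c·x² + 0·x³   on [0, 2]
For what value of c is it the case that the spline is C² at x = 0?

p_0''(x) = -8 + 30·(x + 2), so p_0''(0) = 52. On the right, p_1''(0) = 2c, so c = 26.

26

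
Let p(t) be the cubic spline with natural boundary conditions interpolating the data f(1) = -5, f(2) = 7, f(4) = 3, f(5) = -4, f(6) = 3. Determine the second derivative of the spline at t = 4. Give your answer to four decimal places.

Let σ_i = p''(x_i). Step sizes h_i = 1, 2, 1, 1; slopes of the chords Δ_i = (y_(i+1) - y_i)/h_i = 12, -2, -7, 7.
  1·σ_0 + 6·σ_1 + 2·σ_2 = 6(Δ_1 - Δ_0) = -84
  2·σ_1 + 6·σ_2 + 1·σ_3 = 6(Δ_2 - Δ_1) = -30
  1·σ_2 + 4·σ_3 + 1·σ_4 = 6(Δ_3 - Δ_2) = 84
Natural end conditions: σ_0 = σ_4 = 0.
Forward elimination and back-substitution give σ_0 = 0, σ_1 = -762/61, σ_2 = -276/61, σ_3 = 1350/61, σ_4 = 0.

-4.5246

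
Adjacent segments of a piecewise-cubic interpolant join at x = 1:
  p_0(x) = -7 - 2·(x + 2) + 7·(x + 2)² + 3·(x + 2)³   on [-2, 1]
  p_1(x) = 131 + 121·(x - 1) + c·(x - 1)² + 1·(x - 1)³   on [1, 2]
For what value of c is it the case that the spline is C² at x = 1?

p_0''(x) = 14 + 18·(x + 2), so p_0''(1) = 68. On the right, p_1''(1) = 2c, so c = 34.

34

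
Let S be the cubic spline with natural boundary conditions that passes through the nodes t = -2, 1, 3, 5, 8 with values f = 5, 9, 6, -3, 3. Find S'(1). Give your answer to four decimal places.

0.2556

Write M_i for S''(x_i). With h_i = 3, 2, 2, 3 and divided differences Δ_i = 4/3, -3/2, -9/2, 2, the continuity of S' gives the tridiagonal system
  3·M_0 + 10·M_1 + 2·M_2 = 6(Δ_1 - Δ_0) = -17
  2·M_1 + 8·M_2 + 2·M_3 = 6(Δ_2 - Δ_1) = -18
  2·M_2 + 10·M_3 + 3·M_4 = 6(Δ_3 - Δ_2) = 39
Natural end conditions: M_0 = M_4 = 0.
Solving: M_0 = 0, M_1 = -97/90, M_2 = -28/9, M_3 = 407/90, M_4 = 0.
On [1, 3], S'(t) = b_1 + 2c_1·(t - 1) + 3d_1·(t - 1)² with b_1 = Δ_1 - h_1(2M_1 + M_2)/6 = 23/90, c_1 = M_1/2 = -97/180, d_1 = (M_2 - M_1)/(6h_1) = -61/360. So S'(1) = 23/90.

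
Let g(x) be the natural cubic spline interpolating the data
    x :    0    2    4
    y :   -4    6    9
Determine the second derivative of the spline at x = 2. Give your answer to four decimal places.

With M_i denoting the second derivative at x_i, h_i = 2, 2, and Δ_i = (y_(i+1) − y_i)/h_i = 5, 3/2:
  2·M_0 + 8·M_1 + 2·M_2 = 6(Δ_1 - Δ_0) = -21
Natural end conditions: M_0 = M_2 = 0.
Solving the tridiagonal system: M_0 = 0, M_1 = -21/8, M_2 = 0.

-2.6250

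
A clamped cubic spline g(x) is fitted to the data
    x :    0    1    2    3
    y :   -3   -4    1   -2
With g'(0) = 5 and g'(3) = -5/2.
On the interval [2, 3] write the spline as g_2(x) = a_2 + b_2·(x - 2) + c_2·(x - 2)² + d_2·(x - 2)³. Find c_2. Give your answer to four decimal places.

-10.1000

Write M_i for g''(x_i). With h_i = 1, 1, 1 and divided differences Δ_i = -1, 5, -3, the continuity of g' gives the tridiagonal system
  1·M_0 + 4·M_1 + 1·M_2 = 6(Δ_1 - Δ_0) = 36
  1·M_1 + 4·M_2 + 1·M_3 = 6(Δ_2 - Δ_1) = -48
Clamped end conditions give two more equations: 2h_0·M_0 + h_0·M_1 = 6(Δ_0 - g'(0)) = -36 and h_2·M_2 + 2h_2·M_3 = 6(g'(3) - Δ_2) = 3.
Solving the tridiagonal system: M_0 = -143/5, M_1 = 106/5, M_2 = -101/5, M_3 = 58/5.
On [2, 3], with g_2(x) = a_2 + b_2·(x - 2) + c_2·(x - 2)² + d_2·(x - 2)³: c_2 = M_2/2 = -101/10, d_2 = (M_3 - M_2)/(6h_2) = 53/10, b_2 = Δ_2 - h_2(2M_2 + M_3)/6 = 9/5.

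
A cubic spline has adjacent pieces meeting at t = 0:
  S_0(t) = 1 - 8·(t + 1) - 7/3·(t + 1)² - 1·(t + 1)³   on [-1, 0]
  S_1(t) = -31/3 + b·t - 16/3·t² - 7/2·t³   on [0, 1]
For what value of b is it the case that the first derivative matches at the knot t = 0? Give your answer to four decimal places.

S_0'(t) = -8 - 14/3·(t + 1) - 3·(t + 1)², so S_0'(0) = -47/3. On the right, S_1'(0) = b, so b = -47/3.

-15.6667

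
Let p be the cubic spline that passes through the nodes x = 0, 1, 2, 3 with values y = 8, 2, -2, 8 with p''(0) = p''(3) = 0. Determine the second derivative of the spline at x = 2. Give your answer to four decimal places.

21.6000

With M_i denoting the second derivative at x_i, h_i = 1, 1, 1, and Δ_i = (y_(i+1) − y_i)/h_i = -6, -4, 10:
  1·M_0 + 4·M_1 + 1·M_2 = 6(Δ_1 - Δ_0) = 12
  1·M_1 + 4·M_2 + 1·M_3 = 6(Δ_2 - Δ_1) = 84
Natural end conditions: M_0 = M_3 = 0.
Forward elimination and back-substitution give M_0 = 0, M_1 = -12/5, M_2 = 108/5, M_3 = 0.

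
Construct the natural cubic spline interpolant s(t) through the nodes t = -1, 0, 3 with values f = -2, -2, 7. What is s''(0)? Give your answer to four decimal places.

Write M_i for s''(x_i). With h_i = 1, 3 and divided differences Δ_i = 0, 3, the continuity of s' gives the tridiagonal system
  1·M_0 + 8·M_1 + 3·M_2 = 6(Δ_1 - Δ_0) = 18
Natural end conditions: M_0 = M_2 = 0.
Forward elimination and back-substitution give M_0 = 0, M_1 = 9/4, M_2 = 0.

2.2500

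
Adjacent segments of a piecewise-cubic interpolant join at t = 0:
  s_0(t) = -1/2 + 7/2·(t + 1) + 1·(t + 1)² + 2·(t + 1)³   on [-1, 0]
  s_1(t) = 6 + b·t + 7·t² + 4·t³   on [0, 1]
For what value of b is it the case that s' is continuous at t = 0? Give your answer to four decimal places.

11.5000

s_0'(t) = 7/2 + 2·(t + 1) + 6·(t + 1)², so s_0'(0) = 23/2. On the right, s_1'(0) = b, so b = 23/2.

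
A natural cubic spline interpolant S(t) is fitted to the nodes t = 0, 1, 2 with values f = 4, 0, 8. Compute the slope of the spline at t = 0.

Write M_i for S''(x_i). With h_i = 1, 1 and divided differences Δ_i = -4, 8, the continuity of S' gives the tridiagonal system
  1·M_0 + 4·M_1 + 1·M_2 = 6(Δ_1 - Δ_0) = 72
Natural end conditions: M_0 = M_2 = 0.
Solving: M_0 = 0, M_1 = 18, M_2 = 0.
On [0, 1], S'(t) = b_0 + 2c_0·t + 3d_0·t² with b_0 = Δ_0 - h_0(2M_0 + M_1)/6 = -7, c_0 = M_0/2 = 0, d_0 = (M_1 - M_0)/(6h_0) = 3. So S'(0) = -7.

-7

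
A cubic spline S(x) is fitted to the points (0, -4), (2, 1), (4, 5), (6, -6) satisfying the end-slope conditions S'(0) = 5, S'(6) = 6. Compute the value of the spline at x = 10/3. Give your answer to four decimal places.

Put M_i = S'' at the i-th knot. Here h = (2, 2, 2) and Δ = (5/2, 2, -11/2), so the interior equations h_(i-1)·M_(i-1) + 2(h_(i-1)+h_i)·M_i + h_i·M_(i+1) = 6(Δ_i − Δ_(i-1)) read
  2·M_0 + 8·M_1 + 2·M_2 = 6(Δ_1 - Δ_0) = -3
  2·M_1 + 8·M_2 + 2·M_3 = 6(Δ_2 - Δ_1) = -45
Clamped end conditions give two more equations: 2h_0·M_0 + h_0·M_1 = 6(Δ_0 - S'(0)) = -15 and h_2·M_2 + 2h_2·M_3 = 6(S'(6) - Δ_2) = 69.
Hence M_0 = -88/15, M_1 = 127/30, M_2 = -377/30, M_3 = 353/15.
On [2, 4], S(x) = 1 + 101/30·(x - 2) + 127/60·(x - 2)² - 7/5·(x - 2)³.
With (x - 2) = 4/3: S(10/3) = 89/15.

5.9333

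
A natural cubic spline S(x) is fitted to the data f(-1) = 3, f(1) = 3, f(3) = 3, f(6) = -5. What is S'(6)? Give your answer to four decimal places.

With M_i denoting the second derivative at x_i, h_i = 2, 2, 3, and Δ_i = (y_(i+1) − y_i)/h_i = 0, 0, -8/3:
  2·M_0 + 8·M_1 + 2·M_2 = 6(Δ_1 - Δ_0) = 0
  2·M_1 + 10·M_2 + 3·M_3 = 6(Δ_2 - Δ_1) = -16
Natural end conditions: M_0 = M_3 = 0.
Hence M_0 = 0, M_1 = 8/19, M_2 = -32/19, M_3 = 0.
On [3, 6], S'(x) = b_2 + 2c_2·(x - 3) + 3d_2·(x - 3)² with b_2 = Δ_2 - h_2(2M_2 + M_3)/6 = -56/57, c_2 = M_2/2 = -16/19, d_2 = (M_3 - M_2)/(6h_2) = 16/171. So S'(6) = -200/57.

-3.5088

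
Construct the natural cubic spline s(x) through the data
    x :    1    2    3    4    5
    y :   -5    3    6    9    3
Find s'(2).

Let σ_i = s''(x_i). Step sizes h_i = 1, 1, 1, 1; slopes of the chords Δ_i = (y_(i+1) - y_i)/h_i = 8, 3, 3, -6.
  1·σ_0 + 4·σ_1 + 1·σ_2 = 6(Δ_1 - Δ_0) = -30
  1·σ_1 + 4·σ_2 + 1·σ_3 = 6(Δ_2 - Δ_1) = 0
  1·σ_2 + 4·σ_3 + 1·σ_4 = 6(Δ_3 - Δ_2) = -54
Natural end conditions: σ_0 = σ_4 = 0.
Hence σ_0 = 0, σ_1 = -9, σ_2 = 6, σ_3 = -15, σ_4 = 0.
On [2, 3], s'(x) = b_1 + 2c_1·(x - 2) + 3d_1·(x - 2)² with b_1 = Δ_1 - h_1(2σ_1 + σ_2)/6 = 5, c_1 = σ_1/2 = -9/2, d_1 = (σ_2 - σ_1)/(6h_1) = 5/2. So s'(2) = 5.

5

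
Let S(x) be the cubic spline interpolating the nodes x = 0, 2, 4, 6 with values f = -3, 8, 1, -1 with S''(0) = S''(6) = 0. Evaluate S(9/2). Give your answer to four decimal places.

Put M_i = S'' at the i-th knot. Here h = (2, 2, 2) and Δ = (11/2, -7/2, -1), so the interior equations h_(i-1)·M_(i-1) + 2(h_(i-1)+h_i)·M_i + h_i·M_(i+1) = 6(Δ_i − Δ_(i-1)) read
  2·M_0 + 8·M_1 + 2·M_2 = 6(Δ_1 - Δ_0) = -54
  2·M_1 + 8·M_2 + 2·M_3 = 6(Δ_2 - Δ_1) = 15
Natural end conditions: M_0 = M_3 = 0.
Hence M_0 = 0, M_1 = -77/10, M_2 = 19/5, M_3 = 0.
On [4, 6], S(x) = 1 - 53/15·(x - 4) + 19/10·(x - 4)² - 19/60·(x - 4)³.
With (x - 4) = 1/2: S(9/2) = -53/160.

-0.3313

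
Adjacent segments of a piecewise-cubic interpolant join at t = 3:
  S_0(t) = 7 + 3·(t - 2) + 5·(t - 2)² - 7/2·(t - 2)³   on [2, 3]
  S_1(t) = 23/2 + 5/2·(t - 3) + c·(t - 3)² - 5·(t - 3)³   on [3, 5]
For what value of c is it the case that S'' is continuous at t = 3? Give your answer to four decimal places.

-5.5000

S_0''(t) = 10 - 21·(t - 2), so S_0''(3) = -11. On the right, S_1''(3) = 2c, so c = -11/2.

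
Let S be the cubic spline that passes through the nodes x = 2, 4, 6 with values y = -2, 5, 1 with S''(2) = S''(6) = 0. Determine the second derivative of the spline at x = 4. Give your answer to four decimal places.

-4.1250

Write σ_i for S''(x_i). With h_i = 2, 2 and divided differences Δ_i = 7/2, -2, the continuity of S' gives the tridiagonal system
  2·σ_0 + 8·σ_1 + 2·σ_2 = 6(Δ_1 - Δ_0) = -33
Natural end conditions: σ_0 = σ_2 = 0.
Solving the tridiagonal system: σ_0 = 0, σ_1 = -33/8, σ_2 = 0.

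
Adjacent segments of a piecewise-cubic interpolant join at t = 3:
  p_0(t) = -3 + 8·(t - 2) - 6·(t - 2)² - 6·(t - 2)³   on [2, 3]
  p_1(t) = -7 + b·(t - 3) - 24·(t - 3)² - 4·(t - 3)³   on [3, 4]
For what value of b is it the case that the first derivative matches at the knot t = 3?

p_0'(t) = 8 - 12·(t - 2) - 18·(t - 2)², so p_0'(3) = -22. On the right, p_1'(3) = b, so b = -22.

-22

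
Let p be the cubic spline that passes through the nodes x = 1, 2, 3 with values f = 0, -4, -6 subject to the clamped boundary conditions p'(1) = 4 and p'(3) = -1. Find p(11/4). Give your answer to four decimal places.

-5.7930

Let M_i = p''(x_i). Step sizes h_i = 1, 1; slopes of the chords Δ_i = (y_(i+1) - y_i)/h_i = -4, -2.
  1·M_0 + 4·M_1 + 1·M_2 = 6(Δ_1 - Δ_0) = 12
Clamped end conditions give two more equations: 2h_0·M_0 + h_0·M_1 = 6(Δ_0 - p'(1)) = -48 and h_1·M_1 + 2h_1·M_2 = 6(p'(3) - Δ_1) = 6.
Hence M_0 = -59/2, M_1 = 11, M_2 = -5/2.
On [2, 3], p(x) = -4 - 21/4·(x - 2) + 11/2·(x - 2)² - 9/4·(x - 2)³.
With (x - 2) = 3/4: p(11/4) = -1483/256.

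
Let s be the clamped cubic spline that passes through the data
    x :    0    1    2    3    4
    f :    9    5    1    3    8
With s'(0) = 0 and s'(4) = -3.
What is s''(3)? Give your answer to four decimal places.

Put M_i = s'' at the i-th knot. Here h = (1, 1, 1, 1) and Δ = (-4, -4, 2, 5), so the interior equations h_(i-1)·M_(i-1) + 2(h_(i-1)+h_i)·M_i + h_i·M_(i+1) = 6(Δ_i − Δ_(i-1)) read
  1·M_0 + 4·M_1 + 1·M_2 = 6(Δ_1 - Δ_0) = 0
  1·M_1 + 4·M_2 + 1·M_3 = 6(Δ_2 - Δ_1) = 36
  1·M_2 + 4·M_3 + 1·M_4 = 6(Δ_3 - Δ_2) = 18
Clamped end conditions give two more equations: 2h_0·M_0 + h_0·M_1 = 6(Δ_0 - s'(0)) = -24 and h_3·M_3 + 2h_3·M_4 = 6(s'(4) - Δ_3) = -48.
Solving the tridiagonal system: M_0 = -90/7, M_1 = 12/7, M_2 = 6, M_3 = 72/7, M_4 = -204/7.

10.2857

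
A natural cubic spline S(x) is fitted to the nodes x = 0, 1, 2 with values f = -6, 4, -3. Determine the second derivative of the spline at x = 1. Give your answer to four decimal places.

-25.5000

Put M_i = S'' at the i-th knot. Here h = (1, 1) and Δ = (10, -7), so the interior equations h_(i-1)·M_(i-1) + 2(h_(i-1)+h_i)·M_i + h_i·M_(i+1) = 6(Δ_i − Δ_(i-1)) read
  1·M_0 + 4·M_1 + 1·M_2 = 6(Δ_1 - Δ_0) = -102
Natural end conditions: M_0 = M_2 = 0.
Solving: M_0 = 0, M_1 = -51/2, M_2 = 0.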